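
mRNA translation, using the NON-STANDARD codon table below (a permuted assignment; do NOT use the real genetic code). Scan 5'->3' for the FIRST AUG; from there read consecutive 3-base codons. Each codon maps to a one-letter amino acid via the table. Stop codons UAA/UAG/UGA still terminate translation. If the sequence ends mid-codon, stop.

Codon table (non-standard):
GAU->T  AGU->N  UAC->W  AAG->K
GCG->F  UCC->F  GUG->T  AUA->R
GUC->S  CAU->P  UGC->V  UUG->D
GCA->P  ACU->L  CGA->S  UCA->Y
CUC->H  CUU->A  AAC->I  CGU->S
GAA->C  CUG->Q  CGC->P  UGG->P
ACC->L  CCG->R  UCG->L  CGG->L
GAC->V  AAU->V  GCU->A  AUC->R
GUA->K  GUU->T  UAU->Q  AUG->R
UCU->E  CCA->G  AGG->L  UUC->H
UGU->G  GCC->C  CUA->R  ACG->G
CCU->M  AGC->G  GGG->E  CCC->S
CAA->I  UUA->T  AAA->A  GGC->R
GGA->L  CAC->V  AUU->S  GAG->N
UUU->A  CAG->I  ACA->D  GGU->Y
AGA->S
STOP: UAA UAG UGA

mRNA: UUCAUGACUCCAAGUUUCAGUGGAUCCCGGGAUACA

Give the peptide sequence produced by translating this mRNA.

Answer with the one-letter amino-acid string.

start AUG at pos 3
pos 3: AUG -> R; peptide=R
pos 6: ACU -> L; peptide=RL
pos 9: CCA -> G; peptide=RLG
pos 12: AGU -> N; peptide=RLGN
pos 15: UUC -> H; peptide=RLGNH
pos 18: AGU -> N; peptide=RLGNHN
pos 21: GGA -> L; peptide=RLGNHNL
pos 24: UCC -> F; peptide=RLGNHNLF
pos 27: CGG -> L; peptide=RLGNHNLFL
pos 30: GAU -> T; peptide=RLGNHNLFLT
pos 33: ACA -> D; peptide=RLGNHNLFLTD
pos 36: only 0 nt remain (<3), stop (end of mRNA)

Answer: RLGNHNLFLTD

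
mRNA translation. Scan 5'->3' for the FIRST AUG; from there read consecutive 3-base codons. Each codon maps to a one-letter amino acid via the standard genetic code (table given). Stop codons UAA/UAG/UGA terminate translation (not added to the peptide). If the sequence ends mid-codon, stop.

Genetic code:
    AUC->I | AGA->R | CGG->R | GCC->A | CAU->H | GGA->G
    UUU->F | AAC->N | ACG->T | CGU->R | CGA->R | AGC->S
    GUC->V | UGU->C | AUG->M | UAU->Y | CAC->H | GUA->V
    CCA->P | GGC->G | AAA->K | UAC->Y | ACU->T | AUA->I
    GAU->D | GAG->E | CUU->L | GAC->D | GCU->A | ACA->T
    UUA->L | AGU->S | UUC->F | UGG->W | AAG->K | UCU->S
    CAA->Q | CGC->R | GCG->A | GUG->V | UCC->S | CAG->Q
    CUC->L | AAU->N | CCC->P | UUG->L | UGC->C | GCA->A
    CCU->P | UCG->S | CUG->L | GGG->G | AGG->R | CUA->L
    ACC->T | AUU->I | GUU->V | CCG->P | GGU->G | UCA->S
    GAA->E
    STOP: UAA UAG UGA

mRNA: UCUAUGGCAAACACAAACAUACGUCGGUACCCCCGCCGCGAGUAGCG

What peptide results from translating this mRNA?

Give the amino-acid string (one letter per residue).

Answer: MANTNIRRYPRRE

Derivation:
start AUG at pos 3
pos 3: AUG -> M; peptide=M
pos 6: GCA -> A; peptide=MA
pos 9: AAC -> N; peptide=MAN
pos 12: ACA -> T; peptide=MANT
pos 15: AAC -> N; peptide=MANTN
pos 18: AUA -> I; peptide=MANTNI
pos 21: CGU -> R; peptide=MANTNIR
pos 24: CGG -> R; peptide=MANTNIRR
pos 27: UAC -> Y; peptide=MANTNIRRY
pos 30: CCC -> P; peptide=MANTNIRRYP
pos 33: CGC -> R; peptide=MANTNIRRYPR
pos 36: CGC -> R; peptide=MANTNIRRYPRR
pos 39: GAG -> E; peptide=MANTNIRRYPRRE
pos 42: UAG -> STOP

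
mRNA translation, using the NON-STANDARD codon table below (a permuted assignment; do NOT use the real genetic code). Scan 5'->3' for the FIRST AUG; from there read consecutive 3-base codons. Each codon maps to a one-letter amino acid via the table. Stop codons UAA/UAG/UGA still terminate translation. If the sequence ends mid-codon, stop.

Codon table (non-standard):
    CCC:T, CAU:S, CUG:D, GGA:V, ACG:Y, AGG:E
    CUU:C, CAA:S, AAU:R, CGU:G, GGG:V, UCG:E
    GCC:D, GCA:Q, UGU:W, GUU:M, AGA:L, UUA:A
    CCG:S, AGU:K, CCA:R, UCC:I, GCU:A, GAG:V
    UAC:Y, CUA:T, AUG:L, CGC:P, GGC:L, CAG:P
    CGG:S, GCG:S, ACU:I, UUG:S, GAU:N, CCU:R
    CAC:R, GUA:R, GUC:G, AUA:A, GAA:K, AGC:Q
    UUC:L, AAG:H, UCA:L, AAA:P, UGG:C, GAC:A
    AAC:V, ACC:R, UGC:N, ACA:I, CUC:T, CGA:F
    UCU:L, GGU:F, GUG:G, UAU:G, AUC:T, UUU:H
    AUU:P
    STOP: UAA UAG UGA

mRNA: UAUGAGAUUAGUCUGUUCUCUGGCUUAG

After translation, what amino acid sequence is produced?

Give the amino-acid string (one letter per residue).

Answer: LLAGWLDA

Derivation:
start AUG at pos 1
pos 1: AUG -> L; peptide=L
pos 4: AGA -> L; peptide=LL
pos 7: UUA -> A; peptide=LLA
pos 10: GUC -> G; peptide=LLAG
pos 13: UGU -> W; peptide=LLAGW
pos 16: UCU -> L; peptide=LLAGWL
pos 19: CUG -> D; peptide=LLAGWLD
pos 22: GCU -> A; peptide=LLAGWLDA
pos 25: UAG -> STOP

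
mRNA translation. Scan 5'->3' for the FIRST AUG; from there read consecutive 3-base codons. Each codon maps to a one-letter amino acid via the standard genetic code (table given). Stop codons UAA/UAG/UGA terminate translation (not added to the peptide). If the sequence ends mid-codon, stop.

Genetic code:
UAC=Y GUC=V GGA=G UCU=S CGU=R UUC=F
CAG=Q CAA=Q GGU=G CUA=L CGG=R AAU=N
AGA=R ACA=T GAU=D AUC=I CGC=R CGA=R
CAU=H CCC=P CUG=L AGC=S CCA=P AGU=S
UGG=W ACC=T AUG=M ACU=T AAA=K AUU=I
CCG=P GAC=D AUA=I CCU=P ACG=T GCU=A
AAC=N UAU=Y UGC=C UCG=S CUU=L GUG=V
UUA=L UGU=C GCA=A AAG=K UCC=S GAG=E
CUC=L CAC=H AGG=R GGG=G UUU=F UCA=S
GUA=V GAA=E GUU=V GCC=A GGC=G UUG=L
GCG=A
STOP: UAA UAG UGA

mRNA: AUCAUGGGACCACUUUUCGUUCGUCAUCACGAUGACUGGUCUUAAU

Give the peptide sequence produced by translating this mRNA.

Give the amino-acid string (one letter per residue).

Answer: MGPLFVRHHDDWS

Derivation:
start AUG at pos 3
pos 3: AUG -> M; peptide=M
pos 6: GGA -> G; peptide=MG
pos 9: CCA -> P; peptide=MGP
pos 12: CUU -> L; peptide=MGPL
pos 15: UUC -> F; peptide=MGPLF
pos 18: GUU -> V; peptide=MGPLFV
pos 21: CGU -> R; peptide=MGPLFVR
pos 24: CAU -> H; peptide=MGPLFVRH
pos 27: CAC -> H; peptide=MGPLFVRHH
pos 30: GAU -> D; peptide=MGPLFVRHHD
pos 33: GAC -> D; peptide=MGPLFVRHHDD
pos 36: UGG -> W; peptide=MGPLFVRHHDDW
pos 39: UCU -> S; peptide=MGPLFVRHHDDWS
pos 42: UAA -> STOP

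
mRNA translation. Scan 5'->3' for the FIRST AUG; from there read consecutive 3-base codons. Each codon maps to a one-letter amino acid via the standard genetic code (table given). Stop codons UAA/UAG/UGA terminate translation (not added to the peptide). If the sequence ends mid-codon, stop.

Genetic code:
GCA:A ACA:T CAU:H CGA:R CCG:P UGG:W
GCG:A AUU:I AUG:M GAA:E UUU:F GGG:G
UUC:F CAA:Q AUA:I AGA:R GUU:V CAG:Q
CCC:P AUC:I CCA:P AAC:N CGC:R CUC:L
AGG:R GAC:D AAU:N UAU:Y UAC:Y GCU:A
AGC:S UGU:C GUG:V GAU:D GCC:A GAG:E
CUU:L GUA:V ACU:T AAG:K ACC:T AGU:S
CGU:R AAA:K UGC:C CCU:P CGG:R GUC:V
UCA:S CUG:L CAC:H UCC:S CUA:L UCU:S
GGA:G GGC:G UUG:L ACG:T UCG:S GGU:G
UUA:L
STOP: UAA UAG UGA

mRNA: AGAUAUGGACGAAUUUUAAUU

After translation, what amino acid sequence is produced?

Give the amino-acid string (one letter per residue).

start AUG at pos 4
pos 4: AUG -> M; peptide=M
pos 7: GAC -> D; peptide=MD
pos 10: GAA -> E; peptide=MDE
pos 13: UUU -> F; peptide=MDEF
pos 16: UAA -> STOP

Answer: MDEF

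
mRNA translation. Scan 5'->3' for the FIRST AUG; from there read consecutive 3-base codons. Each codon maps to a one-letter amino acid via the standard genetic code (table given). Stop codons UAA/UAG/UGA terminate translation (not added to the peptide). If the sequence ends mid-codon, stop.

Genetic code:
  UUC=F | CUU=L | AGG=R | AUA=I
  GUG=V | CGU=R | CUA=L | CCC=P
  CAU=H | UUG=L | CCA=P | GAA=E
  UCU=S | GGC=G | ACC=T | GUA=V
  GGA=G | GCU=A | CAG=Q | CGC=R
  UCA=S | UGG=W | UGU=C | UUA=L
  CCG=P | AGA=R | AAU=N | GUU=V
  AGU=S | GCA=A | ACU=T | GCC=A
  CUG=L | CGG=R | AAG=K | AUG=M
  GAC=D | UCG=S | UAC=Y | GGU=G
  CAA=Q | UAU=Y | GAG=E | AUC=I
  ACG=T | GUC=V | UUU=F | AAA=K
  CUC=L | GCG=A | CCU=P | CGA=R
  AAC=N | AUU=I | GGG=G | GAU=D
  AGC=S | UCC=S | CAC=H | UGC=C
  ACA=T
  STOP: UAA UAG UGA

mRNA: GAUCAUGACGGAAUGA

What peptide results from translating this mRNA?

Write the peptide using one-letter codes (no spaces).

start AUG at pos 4
pos 4: AUG -> M; peptide=M
pos 7: ACG -> T; peptide=MT
pos 10: GAA -> E; peptide=MTE
pos 13: UGA -> STOP

Answer: MTE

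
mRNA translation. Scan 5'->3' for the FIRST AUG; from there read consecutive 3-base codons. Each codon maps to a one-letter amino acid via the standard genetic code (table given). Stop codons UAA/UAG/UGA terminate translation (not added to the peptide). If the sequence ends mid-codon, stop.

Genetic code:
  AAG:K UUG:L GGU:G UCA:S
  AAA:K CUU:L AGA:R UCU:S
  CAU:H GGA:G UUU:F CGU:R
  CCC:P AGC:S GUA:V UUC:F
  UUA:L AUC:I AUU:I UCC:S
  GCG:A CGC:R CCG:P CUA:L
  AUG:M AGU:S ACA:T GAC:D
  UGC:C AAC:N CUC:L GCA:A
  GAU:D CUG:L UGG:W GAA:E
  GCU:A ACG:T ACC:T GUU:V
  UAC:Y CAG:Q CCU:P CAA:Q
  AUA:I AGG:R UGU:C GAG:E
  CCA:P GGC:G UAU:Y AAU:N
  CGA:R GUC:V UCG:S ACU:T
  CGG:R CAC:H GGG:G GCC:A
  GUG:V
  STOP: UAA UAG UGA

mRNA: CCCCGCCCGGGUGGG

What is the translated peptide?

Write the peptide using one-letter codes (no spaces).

no AUG start codon found

Answer: (empty: no AUG start codon)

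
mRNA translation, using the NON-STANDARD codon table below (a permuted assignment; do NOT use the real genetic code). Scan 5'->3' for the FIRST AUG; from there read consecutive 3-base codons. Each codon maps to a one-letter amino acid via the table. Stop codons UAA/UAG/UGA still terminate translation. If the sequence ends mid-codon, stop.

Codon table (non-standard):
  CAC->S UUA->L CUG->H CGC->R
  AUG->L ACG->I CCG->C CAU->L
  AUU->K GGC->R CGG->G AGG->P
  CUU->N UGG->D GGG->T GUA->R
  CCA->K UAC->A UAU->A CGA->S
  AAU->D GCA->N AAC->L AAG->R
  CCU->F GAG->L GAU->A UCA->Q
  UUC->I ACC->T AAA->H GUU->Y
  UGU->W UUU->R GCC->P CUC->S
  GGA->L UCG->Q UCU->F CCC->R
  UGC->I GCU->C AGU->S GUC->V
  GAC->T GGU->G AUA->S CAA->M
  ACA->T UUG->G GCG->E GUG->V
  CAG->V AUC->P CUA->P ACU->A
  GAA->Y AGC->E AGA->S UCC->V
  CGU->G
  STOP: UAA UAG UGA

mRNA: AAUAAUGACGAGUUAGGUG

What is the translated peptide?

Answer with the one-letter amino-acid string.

Answer: LIS

Derivation:
start AUG at pos 4
pos 4: AUG -> L; peptide=L
pos 7: ACG -> I; peptide=LI
pos 10: AGU -> S; peptide=LIS
pos 13: UAG -> STOP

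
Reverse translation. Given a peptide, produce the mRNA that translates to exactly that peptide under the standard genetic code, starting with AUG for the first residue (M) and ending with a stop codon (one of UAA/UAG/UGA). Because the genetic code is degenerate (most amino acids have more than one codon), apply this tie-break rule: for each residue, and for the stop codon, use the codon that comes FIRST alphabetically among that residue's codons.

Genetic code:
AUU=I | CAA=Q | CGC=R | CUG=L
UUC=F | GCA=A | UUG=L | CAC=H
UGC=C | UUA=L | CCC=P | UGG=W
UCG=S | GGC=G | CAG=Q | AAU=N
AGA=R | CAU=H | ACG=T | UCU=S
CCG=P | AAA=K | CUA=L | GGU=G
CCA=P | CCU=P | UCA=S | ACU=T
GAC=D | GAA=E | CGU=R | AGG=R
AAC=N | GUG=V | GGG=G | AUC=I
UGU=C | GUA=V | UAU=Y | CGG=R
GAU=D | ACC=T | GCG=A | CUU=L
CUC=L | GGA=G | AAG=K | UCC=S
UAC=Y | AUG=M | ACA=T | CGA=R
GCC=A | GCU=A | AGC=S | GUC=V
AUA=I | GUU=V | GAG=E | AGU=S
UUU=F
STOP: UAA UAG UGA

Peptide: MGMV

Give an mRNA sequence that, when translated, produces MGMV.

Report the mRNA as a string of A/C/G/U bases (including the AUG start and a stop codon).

residue 1: M -> AUG (start codon)
residue 2: G codons sorted = GGA,GGC,GGG,GGU -> pick first = GGA
residue 3: M -> AUG (only codon)
residue 4: V codons sorted = GUA,GUC,GUG,GUU -> pick first = GUA
terminator: stop codons sorted = UAA,UAG,UGA -> pick first = UAA

Answer: mRNA: AUGGGAAUGGUAUAA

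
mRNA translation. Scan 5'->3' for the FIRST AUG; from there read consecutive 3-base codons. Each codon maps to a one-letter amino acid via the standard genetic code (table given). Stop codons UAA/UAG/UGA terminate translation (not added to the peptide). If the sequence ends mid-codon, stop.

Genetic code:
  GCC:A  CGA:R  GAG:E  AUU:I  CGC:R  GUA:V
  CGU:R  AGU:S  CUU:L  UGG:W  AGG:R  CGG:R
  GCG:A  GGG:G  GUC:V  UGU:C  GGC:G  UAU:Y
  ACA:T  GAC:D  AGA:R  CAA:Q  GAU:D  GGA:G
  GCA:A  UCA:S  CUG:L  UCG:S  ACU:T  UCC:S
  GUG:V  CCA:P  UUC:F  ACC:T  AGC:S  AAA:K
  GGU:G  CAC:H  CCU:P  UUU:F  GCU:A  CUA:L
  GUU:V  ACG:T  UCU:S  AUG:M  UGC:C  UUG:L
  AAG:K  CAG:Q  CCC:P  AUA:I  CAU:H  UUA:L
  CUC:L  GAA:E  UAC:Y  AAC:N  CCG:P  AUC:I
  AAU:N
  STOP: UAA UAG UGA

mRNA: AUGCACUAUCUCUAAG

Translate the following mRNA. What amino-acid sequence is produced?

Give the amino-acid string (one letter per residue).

start AUG at pos 0
pos 0: AUG -> M; peptide=M
pos 3: CAC -> H; peptide=MH
pos 6: UAU -> Y; peptide=MHY
pos 9: CUC -> L; peptide=MHYL
pos 12: UAA -> STOP

Answer: MHYL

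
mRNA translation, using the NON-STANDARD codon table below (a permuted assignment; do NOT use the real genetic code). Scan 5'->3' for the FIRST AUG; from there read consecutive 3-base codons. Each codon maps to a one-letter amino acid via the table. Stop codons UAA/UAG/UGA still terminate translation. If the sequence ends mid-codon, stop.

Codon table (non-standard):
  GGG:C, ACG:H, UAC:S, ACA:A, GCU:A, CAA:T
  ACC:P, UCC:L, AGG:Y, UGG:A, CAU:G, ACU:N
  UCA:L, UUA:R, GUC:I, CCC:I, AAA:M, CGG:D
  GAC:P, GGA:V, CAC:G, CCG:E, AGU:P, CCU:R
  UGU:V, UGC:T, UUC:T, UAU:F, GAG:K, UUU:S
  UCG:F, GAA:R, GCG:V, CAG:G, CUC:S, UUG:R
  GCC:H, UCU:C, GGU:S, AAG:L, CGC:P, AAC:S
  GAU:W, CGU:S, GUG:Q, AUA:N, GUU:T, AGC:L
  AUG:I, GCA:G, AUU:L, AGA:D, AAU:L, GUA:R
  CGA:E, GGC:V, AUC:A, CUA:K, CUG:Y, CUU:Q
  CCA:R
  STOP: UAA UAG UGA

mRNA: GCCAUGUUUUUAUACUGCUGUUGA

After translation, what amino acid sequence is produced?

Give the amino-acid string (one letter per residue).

Answer: ISRSTV

Derivation:
start AUG at pos 3
pos 3: AUG -> I; peptide=I
pos 6: UUU -> S; peptide=IS
pos 9: UUA -> R; peptide=ISR
pos 12: UAC -> S; peptide=ISRS
pos 15: UGC -> T; peptide=ISRST
pos 18: UGU -> V; peptide=ISRSTV
pos 21: UGA -> STOP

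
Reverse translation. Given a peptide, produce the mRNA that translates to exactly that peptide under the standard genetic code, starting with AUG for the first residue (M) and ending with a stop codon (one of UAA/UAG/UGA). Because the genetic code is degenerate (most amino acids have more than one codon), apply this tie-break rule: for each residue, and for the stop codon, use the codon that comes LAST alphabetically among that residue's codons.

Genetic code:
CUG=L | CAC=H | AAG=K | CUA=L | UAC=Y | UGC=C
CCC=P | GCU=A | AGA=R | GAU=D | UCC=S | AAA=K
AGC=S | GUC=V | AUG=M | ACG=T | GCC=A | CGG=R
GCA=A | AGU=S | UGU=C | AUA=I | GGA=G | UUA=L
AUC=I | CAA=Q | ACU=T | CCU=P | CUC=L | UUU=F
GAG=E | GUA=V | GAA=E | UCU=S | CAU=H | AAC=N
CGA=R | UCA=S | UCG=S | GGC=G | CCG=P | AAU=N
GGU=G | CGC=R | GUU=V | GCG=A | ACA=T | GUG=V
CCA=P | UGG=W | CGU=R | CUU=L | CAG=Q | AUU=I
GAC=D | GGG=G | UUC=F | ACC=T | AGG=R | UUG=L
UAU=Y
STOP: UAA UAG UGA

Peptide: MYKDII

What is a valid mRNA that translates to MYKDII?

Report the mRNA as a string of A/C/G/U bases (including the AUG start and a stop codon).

Answer: mRNA: AUGUAUAAGGAUAUUAUUUGA

Derivation:
residue 1: M -> AUG (start codon)
residue 2: Y codons sorted = UAC,UAU -> pick last = UAU
residue 3: K codons sorted = AAA,AAG -> pick last = AAG
residue 4: D codons sorted = GAC,GAU -> pick last = GAU
residue 5: I codons sorted = AUA,AUC,AUU -> pick last = AUU
residue 6: I codons sorted = AUA,AUC,AUU -> pick last = AUU
terminator: stop codons sorted = UAA,UAG,UGA -> pick last = UGA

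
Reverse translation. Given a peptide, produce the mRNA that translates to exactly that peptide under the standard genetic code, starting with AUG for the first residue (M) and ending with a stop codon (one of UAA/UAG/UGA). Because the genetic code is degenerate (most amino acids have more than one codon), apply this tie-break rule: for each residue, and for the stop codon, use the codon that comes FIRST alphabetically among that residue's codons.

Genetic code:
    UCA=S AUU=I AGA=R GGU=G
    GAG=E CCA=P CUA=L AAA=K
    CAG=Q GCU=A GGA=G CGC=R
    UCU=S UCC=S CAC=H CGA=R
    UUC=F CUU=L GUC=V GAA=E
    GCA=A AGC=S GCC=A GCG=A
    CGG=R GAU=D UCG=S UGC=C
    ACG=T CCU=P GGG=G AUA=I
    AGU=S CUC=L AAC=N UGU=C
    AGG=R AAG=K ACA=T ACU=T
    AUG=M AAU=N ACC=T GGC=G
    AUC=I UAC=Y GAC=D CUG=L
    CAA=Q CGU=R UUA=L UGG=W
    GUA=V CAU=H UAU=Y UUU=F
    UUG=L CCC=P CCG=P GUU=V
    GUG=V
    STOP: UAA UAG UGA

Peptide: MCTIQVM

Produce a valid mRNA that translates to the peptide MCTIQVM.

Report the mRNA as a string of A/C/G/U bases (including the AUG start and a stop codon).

residue 1: M -> AUG (start codon)
residue 2: C codons sorted = UGC,UGU -> pick first = UGC
residue 3: T codons sorted = ACA,ACC,ACG,ACU -> pick first = ACA
residue 4: I codons sorted = AUA,AUC,AUU -> pick first = AUA
residue 5: Q codons sorted = CAA,CAG -> pick first = CAA
residue 6: V codons sorted = GUA,GUC,GUG,GUU -> pick first = GUA
residue 7: M -> AUG (only codon)
terminator: stop codons sorted = UAA,UAG,UGA -> pick first = UAA

Answer: mRNA: AUGUGCACAAUACAAGUAAUGUAA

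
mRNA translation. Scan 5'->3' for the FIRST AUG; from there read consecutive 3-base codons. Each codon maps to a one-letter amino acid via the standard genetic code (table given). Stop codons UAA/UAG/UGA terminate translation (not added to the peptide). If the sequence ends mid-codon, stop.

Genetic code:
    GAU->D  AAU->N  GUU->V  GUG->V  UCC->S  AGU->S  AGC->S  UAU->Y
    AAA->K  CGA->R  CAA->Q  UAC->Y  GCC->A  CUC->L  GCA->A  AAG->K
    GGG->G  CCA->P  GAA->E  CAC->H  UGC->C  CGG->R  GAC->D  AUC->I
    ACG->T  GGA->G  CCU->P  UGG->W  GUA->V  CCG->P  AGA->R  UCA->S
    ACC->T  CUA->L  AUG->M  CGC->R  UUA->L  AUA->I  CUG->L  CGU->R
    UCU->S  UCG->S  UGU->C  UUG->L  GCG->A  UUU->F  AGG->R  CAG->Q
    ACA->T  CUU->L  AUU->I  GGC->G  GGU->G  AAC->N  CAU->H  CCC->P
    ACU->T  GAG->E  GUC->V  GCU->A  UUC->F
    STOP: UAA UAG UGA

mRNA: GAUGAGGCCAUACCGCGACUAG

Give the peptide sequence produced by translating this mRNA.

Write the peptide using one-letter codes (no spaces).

Answer: MRPYRD

Derivation:
start AUG at pos 1
pos 1: AUG -> M; peptide=M
pos 4: AGG -> R; peptide=MR
pos 7: CCA -> P; peptide=MRP
pos 10: UAC -> Y; peptide=MRPY
pos 13: CGC -> R; peptide=MRPYR
pos 16: GAC -> D; peptide=MRPYRD
pos 19: UAG -> STOP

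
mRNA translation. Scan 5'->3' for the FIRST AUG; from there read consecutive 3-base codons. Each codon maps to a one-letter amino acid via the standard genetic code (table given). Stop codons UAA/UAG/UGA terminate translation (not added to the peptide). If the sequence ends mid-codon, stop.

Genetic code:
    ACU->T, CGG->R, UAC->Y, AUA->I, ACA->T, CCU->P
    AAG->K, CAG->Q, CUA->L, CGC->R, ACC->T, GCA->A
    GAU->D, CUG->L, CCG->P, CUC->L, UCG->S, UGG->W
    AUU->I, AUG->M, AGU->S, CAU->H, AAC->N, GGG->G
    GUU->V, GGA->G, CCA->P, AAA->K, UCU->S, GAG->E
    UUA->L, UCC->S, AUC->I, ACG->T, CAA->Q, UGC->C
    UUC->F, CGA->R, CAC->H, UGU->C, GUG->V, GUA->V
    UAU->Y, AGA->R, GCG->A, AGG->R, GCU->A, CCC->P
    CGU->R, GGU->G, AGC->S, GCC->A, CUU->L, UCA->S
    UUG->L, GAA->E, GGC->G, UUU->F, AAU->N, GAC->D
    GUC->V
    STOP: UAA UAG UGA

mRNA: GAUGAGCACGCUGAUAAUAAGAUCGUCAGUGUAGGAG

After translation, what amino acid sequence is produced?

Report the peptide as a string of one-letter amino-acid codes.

start AUG at pos 1
pos 1: AUG -> M; peptide=M
pos 4: AGC -> S; peptide=MS
pos 7: ACG -> T; peptide=MST
pos 10: CUG -> L; peptide=MSTL
pos 13: AUA -> I; peptide=MSTLI
pos 16: AUA -> I; peptide=MSTLII
pos 19: AGA -> R; peptide=MSTLIIR
pos 22: UCG -> S; peptide=MSTLIIRS
pos 25: UCA -> S; peptide=MSTLIIRSS
pos 28: GUG -> V; peptide=MSTLIIRSSV
pos 31: UAG -> STOP

Answer: MSTLIIRSSV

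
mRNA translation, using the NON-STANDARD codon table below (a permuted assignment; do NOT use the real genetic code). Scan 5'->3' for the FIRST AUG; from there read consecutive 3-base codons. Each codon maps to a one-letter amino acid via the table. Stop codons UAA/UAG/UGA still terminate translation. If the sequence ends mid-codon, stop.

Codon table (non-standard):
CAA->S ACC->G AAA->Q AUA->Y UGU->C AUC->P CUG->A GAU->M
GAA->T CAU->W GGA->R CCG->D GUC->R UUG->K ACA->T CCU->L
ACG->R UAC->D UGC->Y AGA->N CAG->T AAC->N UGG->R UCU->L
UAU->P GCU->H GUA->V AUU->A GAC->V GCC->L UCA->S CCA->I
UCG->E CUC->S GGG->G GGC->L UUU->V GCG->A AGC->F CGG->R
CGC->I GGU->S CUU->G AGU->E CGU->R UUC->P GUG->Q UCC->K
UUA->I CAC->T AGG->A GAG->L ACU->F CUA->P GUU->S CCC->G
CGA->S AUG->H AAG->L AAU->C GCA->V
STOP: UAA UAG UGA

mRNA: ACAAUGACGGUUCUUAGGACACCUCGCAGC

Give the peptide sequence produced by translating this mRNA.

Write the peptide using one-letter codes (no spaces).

start AUG at pos 3
pos 3: AUG -> H; peptide=H
pos 6: ACG -> R; peptide=HR
pos 9: GUU -> S; peptide=HRS
pos 12: CUU -> G; peptide=HRSG
pos 15: AGG -> A; peptide=HRSGA
pos 18: ACA -> T; peptide=HRSGAT
pos 21: CCU -> L; peptide=HRSGATL
pos 24: CGC -> I; peptide=HRSGATLI
pos 27: AGC -> F; peptide=HRSGATLIF
pos 30: only 0 nt remain (<3), stop (end of mRNA)

Answer: HRSGATLIF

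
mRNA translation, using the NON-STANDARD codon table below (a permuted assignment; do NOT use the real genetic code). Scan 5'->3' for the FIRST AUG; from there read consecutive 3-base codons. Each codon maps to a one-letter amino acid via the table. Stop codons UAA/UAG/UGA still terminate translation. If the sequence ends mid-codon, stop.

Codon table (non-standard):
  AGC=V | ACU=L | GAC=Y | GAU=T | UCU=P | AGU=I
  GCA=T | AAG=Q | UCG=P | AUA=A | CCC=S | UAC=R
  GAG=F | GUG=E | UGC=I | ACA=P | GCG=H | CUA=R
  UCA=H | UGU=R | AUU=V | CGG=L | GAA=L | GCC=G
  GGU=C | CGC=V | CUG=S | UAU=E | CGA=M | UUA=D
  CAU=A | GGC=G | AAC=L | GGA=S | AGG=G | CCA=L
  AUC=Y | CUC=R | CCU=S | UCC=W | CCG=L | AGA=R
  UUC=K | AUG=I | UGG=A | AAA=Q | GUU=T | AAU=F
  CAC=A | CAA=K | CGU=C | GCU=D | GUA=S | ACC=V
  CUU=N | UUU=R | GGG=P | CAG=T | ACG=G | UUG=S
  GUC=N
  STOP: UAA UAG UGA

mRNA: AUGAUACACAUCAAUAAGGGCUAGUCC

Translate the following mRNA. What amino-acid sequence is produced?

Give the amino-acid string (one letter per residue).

Answer: IAAYFQG

Derivation:
start AUG at pos 0
pos 0: AUG -> I; peptide=I
pos 3: AUA -> A; peptide=IA
pos 6: CAC -> A; peptide=IAA
pos 9: AUC -> Y; peptide=IAAY
pos 12: AAU -> F; peptide=IAAYF
pos 15: AAG -> Q; peptide=IAAYFQ
pos 18: GGC -> G; peptide=IAAYFQG
pos 21: UAG -> STOP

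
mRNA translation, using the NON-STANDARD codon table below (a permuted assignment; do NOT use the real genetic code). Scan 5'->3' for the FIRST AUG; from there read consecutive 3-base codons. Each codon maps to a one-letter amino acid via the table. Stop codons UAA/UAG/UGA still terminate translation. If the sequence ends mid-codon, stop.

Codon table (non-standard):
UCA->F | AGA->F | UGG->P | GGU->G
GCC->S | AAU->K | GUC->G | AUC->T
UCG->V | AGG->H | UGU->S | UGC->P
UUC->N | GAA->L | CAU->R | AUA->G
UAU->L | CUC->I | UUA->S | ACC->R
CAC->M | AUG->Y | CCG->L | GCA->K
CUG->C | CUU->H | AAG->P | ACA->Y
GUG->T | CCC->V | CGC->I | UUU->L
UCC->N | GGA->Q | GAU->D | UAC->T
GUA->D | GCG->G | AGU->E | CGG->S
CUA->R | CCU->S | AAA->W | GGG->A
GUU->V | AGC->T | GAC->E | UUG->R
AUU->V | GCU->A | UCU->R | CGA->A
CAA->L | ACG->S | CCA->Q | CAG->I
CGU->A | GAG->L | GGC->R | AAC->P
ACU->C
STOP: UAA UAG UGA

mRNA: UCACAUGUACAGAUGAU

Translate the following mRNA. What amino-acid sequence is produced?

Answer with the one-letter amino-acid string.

start AUG at pos 4
pos 4: AUG -> Y; peptide=Y
pos 7: UAC -> T; peptide=YT
pos 10: AGA -> F; peptide=YTF
pos 13: UGA -> STOP

Answer: YTF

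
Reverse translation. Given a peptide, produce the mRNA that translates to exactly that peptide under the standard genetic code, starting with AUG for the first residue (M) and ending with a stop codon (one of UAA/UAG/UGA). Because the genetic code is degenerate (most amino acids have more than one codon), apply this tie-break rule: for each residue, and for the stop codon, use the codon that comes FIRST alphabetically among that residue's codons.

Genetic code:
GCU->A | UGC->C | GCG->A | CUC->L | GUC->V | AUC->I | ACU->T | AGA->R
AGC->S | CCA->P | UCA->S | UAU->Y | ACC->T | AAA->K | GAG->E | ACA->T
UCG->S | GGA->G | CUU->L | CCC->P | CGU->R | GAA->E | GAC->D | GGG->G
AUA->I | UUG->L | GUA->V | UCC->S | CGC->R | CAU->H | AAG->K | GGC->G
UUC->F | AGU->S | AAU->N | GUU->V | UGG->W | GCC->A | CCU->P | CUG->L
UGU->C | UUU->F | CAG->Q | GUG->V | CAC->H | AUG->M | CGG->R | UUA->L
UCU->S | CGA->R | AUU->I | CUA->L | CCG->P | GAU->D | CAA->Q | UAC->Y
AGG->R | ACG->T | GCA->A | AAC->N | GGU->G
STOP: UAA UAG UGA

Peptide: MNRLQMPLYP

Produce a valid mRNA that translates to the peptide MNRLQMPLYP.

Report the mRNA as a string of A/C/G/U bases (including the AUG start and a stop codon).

Answer: mRNA: AUGAACAGACUACAAAUGCCACUAUACCCAUAA

Derivation:
residue 1: M -> AUG (start codon)
residue 2: N codons sorted = AAC,AAU -> pick first = AAC
residue 3: R codons sorted = AGA,AGG,CGA,CGC,CGG,CGU -> pick first = AGA
residue 4: L codons sorted = CUA,CUC,CUG,CUU,UUA,UUG -> pick first = CUA
residue 5: Q codons sorted = CAA,CAG -> pick first = CAA
residue 6: M -> AUG (only codon)
residue 7: P codons sorted = CCA,CCC,CCG,CCU -> pick first = CCA
residue 8: L codons sorted = CUA,CUC,CUG,CUU,UUA,UUG -> pick first = CUA
residue 9: Y codons sorted = UAC,UAU -> pick first = UAC
residue 10: P codons sorted = CCA,CCC,CCG,CCU -> pick first = CCA
terminator: stop codons sorted = UAA,UAG,UGA -> pick first = UAA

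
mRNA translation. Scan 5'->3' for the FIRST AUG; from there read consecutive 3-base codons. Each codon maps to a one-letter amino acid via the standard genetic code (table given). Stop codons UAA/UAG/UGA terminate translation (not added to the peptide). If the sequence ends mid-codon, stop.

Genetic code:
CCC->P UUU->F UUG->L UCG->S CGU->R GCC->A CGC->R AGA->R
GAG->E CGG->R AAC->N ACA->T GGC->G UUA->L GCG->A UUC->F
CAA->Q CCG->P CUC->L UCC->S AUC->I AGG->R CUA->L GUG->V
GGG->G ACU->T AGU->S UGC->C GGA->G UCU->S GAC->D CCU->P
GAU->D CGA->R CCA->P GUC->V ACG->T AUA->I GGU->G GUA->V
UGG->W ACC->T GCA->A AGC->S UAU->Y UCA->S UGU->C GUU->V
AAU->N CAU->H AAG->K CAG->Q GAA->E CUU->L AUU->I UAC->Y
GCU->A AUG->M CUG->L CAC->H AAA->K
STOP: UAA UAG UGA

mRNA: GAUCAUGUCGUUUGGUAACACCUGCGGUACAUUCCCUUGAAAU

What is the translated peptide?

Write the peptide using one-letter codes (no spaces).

Answer: MSFGNTCGTFP

Derivation:
start AUG at pos 4
pos 4: AUG -> M; peptide=M
pos 7: UCG -> S; peptide=MS
pos 10: UUU -> F; peptide=MSF
pos 13: GGU -> G; peptide=MSFG
pos 16: AAC -> N; peptide=MSFGN
pos 19: ACC -> T; peptide=MSFGNT
pos 22: UGC -> C; peptide=MSFGNTC
pos 25: GGU -> G; peptide=MSFGNTCG
pos 28: ACA -> T; peptide=MSFGNTCGT
pos 31: UUC -> F; peptide=MSFGNTCGTF
pos 34: CCU -> P; peptide=MSFGNTCGTFP
pos 37: UGA -> STOP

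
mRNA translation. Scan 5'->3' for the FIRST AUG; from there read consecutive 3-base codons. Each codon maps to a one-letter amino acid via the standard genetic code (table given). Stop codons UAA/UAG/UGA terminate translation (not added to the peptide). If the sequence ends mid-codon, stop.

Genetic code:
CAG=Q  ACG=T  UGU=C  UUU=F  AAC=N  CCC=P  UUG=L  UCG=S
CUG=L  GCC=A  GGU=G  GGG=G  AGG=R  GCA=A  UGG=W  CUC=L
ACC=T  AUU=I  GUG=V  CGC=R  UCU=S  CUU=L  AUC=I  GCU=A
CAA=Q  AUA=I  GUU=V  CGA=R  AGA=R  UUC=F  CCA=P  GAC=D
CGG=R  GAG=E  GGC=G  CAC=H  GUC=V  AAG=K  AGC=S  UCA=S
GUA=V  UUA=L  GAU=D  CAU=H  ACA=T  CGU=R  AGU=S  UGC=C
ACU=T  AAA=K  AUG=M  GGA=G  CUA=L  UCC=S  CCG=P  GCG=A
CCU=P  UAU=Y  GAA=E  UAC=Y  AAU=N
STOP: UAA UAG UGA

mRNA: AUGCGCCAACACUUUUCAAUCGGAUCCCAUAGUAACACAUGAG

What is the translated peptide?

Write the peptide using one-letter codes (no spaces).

Answer: MRQHFSIGSHSNT

Derivation:
start AUG at pos 0
pos 0: AUG -> M; peptide=M
pos 3: CGC -> R; peptide=MR
pos 6: CAA -> Q; peptide=MRQ
pos 9: CAC -> H; peptide=MRQH
pos 12: UUU -> F; peptide=MRQHF
pos 15: UCA -> S; peptide=MRQHFS
pos 18: AUC -> I; peptide=MRQHFSI
pos 21: GGA -> G; peptide=MRQHFSIG
pos 24: UCC -> S; peptide=MRQHFSIGS
pos 27: CAU -> H; peptide=MRQHFSIGSH
pos 30: AGU -> S; peptide=MRQHFSIGSHS
pos 33: AAC -> N; peptide=MRQHFSIGSHSN
pos 36: ACA -> T; peptide=MRQHFSIGSHSNT
pos 39: UGA -> STOP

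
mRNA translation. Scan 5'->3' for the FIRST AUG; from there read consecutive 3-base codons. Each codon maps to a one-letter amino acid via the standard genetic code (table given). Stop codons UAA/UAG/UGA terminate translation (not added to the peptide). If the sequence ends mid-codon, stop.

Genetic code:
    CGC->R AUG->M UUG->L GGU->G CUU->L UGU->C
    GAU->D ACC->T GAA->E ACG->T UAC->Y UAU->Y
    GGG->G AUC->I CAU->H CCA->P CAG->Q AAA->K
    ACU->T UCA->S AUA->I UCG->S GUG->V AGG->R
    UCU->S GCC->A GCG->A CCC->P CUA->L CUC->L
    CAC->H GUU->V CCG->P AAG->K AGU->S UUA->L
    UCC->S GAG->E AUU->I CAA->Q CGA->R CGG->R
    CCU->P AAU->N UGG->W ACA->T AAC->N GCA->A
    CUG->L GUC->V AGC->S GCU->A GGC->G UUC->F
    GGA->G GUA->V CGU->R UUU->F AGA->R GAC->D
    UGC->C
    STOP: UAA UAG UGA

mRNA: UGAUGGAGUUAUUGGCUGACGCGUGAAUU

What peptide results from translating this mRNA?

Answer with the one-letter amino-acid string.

Answer: MELLADA

Derivation:
start AUG at pos 2
pos 2: AUG -> M; peptide=M
pos 5: GAG -> E; peptide=ME
pos 8: UUA -> L; peptide=MEL
pos 11: UUG -> L; peptide=MELL
pos 14: GCU -> A; peptide=MELLA
pos 17: GAC -> D; peptide=MELLAD
pos 20: GCG -> A; peptide=MELLADA
pos 23: UGA -> STOP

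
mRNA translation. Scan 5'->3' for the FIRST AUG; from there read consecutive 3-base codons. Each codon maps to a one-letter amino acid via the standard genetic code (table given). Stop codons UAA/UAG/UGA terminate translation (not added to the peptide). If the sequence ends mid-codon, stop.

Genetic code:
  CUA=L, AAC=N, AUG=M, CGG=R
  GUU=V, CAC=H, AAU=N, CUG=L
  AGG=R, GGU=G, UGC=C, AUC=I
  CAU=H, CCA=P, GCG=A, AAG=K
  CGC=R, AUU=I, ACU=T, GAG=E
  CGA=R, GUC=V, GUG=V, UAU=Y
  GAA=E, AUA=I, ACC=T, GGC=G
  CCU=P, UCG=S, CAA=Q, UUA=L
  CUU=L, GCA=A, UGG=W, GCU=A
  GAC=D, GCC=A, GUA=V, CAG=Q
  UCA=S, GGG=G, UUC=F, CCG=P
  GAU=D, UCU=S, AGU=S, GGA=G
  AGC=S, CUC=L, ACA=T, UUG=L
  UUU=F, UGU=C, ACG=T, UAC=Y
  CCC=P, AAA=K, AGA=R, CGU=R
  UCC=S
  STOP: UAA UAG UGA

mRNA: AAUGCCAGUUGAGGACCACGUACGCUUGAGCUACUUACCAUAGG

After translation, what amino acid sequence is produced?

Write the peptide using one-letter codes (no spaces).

Answer: MPVEDHVRLSYLP

Derivation:
start AUG at pos 1
pos 1: AUG -> M; peptide=M
pos 4: CCA -> P; peptide=MP
pos 7: GUU -> V; peptide=MPV
pos 10: GAG -> E; peptide=MPVE
pos 13: GAC -> D; peptide=MPVED
pos 16: CAC -> H; peptide=MPVEDH
pos 19: GUA -> V; peptide=MPVEDHV
pos 22: CGC -> R; peptide=MPVEDHVR
pos 25: UUG -> L; peptide=MPVEDHVRL
pos 28: AGC -> S; peptide=MPVEDHVRLS
pos 31: UAC -> Y; peptide=MPVEDHVRLSY
pos 34: UUA -> L; peptide=MPVEDHVRLSYL
pos 37: CCA -> P; peptide=MPVEDHVRLSYLP
pos 40: UAG -> STOP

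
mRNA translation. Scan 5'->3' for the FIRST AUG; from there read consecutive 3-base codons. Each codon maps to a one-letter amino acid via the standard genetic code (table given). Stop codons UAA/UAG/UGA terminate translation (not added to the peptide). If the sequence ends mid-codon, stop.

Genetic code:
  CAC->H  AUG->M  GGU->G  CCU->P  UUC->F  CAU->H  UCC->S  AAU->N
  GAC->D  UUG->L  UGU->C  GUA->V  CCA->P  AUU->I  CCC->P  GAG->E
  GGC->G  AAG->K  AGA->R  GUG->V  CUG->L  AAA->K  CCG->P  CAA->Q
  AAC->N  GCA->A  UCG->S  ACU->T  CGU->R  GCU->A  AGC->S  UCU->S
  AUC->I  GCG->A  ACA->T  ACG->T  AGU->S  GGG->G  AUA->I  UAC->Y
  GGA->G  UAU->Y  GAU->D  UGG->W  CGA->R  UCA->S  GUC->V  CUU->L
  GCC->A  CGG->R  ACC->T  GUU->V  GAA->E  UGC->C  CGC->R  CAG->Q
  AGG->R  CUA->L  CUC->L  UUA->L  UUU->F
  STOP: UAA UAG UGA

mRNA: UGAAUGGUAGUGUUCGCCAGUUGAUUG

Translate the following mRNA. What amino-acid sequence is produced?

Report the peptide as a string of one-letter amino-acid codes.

Answer: MVVFAS

Derivation:
start AUG at pos 3
pos 3: AUG -> M; peptide=M
pos 6: GUA -> V; peptide=MV
pos 9: GUG -> V; peptide=MVV
pos 12: UUC -> F; peptide=MVVF
pos 15: GCC -> A; peptide=MVVFA
pos 18: AGU -> S; peptide=MVVFAS
pos 21: UGA -> STOP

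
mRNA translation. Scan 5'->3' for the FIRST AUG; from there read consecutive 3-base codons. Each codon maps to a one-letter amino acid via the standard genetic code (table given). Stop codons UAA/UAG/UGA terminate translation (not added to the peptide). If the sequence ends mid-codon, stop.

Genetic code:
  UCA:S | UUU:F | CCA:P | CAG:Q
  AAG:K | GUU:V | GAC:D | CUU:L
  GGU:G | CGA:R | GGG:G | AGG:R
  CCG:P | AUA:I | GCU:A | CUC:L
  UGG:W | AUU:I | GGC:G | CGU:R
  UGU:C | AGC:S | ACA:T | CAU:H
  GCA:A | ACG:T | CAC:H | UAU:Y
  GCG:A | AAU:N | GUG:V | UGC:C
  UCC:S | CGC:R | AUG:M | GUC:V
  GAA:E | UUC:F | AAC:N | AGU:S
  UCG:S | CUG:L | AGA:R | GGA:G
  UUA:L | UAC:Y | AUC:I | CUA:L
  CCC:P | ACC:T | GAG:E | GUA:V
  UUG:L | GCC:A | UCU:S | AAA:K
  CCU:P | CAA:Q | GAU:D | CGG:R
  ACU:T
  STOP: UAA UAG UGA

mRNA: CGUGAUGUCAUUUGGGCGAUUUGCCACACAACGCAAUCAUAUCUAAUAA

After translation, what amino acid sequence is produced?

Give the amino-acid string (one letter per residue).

Answer: MSFGRFATQRNHI

Derivation:
start AUG at pos 4
pos 4: AUG -> M; peptide=M
pos 7: UCA -> S; peptide=MS
pos 10: UUU -> F; peptide=MSF
pos 13: GGG -> G; peptide=MSFG
pos 16: CGA -> R; peptide=MSFGR
pos 19: UUU -> F; peptide=MSFGRF
pos 22: GCC -> A; peptide=MSFGRFA
pos 25: ACA -> T; peptide=MSFGRFAT
pos 28: CAA -> Q; peptide=MSFGRFATQ
pos 31: CGC -> R; peptide=MSFGRFATQR
pos 34: AAU -> N; peptide=MSFGRFATQRN
pos 37: CAU -> H; peptide=MSFGRFATQRNH
pos 40: AUC -> I; peptide=MSFGRFATQRNHI
pos 43: UAA -> STOP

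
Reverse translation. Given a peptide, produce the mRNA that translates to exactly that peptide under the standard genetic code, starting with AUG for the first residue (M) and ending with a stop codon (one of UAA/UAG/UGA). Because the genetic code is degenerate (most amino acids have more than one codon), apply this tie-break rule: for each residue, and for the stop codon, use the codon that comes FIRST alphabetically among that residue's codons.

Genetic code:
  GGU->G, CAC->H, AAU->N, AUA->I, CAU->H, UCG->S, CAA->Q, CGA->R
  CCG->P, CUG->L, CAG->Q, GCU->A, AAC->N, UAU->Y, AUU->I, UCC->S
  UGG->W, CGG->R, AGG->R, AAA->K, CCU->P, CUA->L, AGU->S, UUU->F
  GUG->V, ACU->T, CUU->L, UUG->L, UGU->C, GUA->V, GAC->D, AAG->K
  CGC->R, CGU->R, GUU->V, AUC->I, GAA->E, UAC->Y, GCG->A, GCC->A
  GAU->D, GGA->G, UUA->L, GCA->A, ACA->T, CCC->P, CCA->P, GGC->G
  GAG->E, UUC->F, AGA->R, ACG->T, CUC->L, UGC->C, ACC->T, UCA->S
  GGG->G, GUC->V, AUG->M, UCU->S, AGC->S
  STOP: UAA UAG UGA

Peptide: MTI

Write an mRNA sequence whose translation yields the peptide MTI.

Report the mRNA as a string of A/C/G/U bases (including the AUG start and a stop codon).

residue 1: M -> AUG (start codon)
residue 2: T codons sorted = ACA,ACC,ACG,ACU -> pick first = ACA
residue 3: I codons sorted = AUA,AUC,AUU -> pick first = AUA
terminator: stop codons sorted = UAA,UAG,UGA -> pick first = UAA

Answer: mRNA: AUGACAAUAUAA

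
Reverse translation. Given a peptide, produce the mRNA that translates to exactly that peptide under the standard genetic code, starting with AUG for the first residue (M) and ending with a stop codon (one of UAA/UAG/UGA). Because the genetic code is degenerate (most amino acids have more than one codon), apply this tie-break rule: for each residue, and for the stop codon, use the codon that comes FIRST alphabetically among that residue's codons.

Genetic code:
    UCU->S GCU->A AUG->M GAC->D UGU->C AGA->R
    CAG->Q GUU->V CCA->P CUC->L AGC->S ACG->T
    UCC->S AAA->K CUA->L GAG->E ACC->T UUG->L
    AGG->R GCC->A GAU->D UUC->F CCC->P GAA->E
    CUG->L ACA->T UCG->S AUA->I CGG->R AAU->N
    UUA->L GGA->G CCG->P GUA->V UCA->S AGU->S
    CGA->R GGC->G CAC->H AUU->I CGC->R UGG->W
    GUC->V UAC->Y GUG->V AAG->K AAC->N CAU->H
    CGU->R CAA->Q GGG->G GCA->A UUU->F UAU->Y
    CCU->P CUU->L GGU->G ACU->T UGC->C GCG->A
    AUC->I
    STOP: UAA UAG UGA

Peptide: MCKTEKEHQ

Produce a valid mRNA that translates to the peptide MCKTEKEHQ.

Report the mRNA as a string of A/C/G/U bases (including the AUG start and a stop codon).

residue 1: M -> AUG (start codon)
residue 2: C codons sorted = UGC,UGU -> pick first = UGC
residue 3: K codons sorted = AAA,AAG -> pick first = AAA
residue 4: T codons sorted = ACA,ACC,ACG,ACU -> pick first = ACA
residue 5: E codons sorted = GAA,GAG -> pick first = GAA
residue 6: K codons sorted = AAA,AAG -> pick first = AAA
residue 7: E codons sorted = GAA,GAG -> pick first = GAA
residue 8: H codons sorted = CAC,CAU -> pick first = CAC
residue 9: Q codons sorted = CAA,CAG -> pick first = CAA
terminator: stop codons sorted = UAA,UAG,UGA -> pick first = UAA

Answer: mRNA: AUGUGCAAAACAGAAAAAGAACACCAAUAA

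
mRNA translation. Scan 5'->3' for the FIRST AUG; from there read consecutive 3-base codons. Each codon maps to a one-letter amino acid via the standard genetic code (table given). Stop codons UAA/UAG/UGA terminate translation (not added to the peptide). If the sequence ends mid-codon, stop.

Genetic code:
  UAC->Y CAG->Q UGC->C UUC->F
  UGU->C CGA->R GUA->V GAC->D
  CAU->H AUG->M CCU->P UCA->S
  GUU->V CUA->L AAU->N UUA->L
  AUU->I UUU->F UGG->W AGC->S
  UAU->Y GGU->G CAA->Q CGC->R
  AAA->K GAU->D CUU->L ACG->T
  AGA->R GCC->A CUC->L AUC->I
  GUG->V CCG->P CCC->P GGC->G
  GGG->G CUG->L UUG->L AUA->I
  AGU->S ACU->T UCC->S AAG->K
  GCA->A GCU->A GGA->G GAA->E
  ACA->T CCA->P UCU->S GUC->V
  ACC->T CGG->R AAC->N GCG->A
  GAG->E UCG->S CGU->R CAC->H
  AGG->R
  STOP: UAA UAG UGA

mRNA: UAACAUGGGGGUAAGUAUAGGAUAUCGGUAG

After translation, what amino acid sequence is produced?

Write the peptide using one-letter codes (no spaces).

Answer: MGVSIGYR

Derivation:
start AUG at pos 4
pos 4: AUG -> M; peptide=M
pos 7: GGG -> G; peptide=MG
pos 10: GUA -> V; peptide=MGV
pos 13: AGU -> S; peptide=MGVS
pos 16: AUA -> I; peptide=MGVSI
pos 19: GGA -> G; peptide=MGVSIG
pos 22: UAU -> Y; peptide=MGVSIGY
pos 25: CGG -> R; peptide=MGVSIGYR
pos 28: UAG -> STOP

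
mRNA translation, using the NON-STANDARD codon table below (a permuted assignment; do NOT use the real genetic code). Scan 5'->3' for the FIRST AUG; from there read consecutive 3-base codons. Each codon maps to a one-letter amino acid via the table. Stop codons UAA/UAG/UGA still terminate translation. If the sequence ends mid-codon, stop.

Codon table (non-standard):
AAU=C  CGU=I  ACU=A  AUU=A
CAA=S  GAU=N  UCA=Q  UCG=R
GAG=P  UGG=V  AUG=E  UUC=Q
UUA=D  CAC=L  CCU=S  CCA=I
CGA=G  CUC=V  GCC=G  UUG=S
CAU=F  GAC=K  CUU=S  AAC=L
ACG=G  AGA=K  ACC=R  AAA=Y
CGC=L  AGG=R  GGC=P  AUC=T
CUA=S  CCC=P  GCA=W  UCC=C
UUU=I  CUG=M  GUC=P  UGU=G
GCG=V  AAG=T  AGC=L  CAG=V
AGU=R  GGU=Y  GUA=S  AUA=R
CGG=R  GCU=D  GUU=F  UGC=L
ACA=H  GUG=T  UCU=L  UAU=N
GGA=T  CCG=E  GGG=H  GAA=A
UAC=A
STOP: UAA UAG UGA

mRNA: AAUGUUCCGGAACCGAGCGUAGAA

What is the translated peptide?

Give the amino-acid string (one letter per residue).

Answer: EQRLGV

Derivation:
start AUG at pos 1
pos 1: AUG -> E; peptide=E
pos 4: UUC -> Q; peptide=EQ
pos 7: CGG -> R; peptide=EQR
pos 10: AAC -> L; peptide=EQRL
pos 13: CGA -> G; peptide=EQRLG
pos 16: GCG -> V; peptide=EQRLGV
pos 19: UAG -> STOP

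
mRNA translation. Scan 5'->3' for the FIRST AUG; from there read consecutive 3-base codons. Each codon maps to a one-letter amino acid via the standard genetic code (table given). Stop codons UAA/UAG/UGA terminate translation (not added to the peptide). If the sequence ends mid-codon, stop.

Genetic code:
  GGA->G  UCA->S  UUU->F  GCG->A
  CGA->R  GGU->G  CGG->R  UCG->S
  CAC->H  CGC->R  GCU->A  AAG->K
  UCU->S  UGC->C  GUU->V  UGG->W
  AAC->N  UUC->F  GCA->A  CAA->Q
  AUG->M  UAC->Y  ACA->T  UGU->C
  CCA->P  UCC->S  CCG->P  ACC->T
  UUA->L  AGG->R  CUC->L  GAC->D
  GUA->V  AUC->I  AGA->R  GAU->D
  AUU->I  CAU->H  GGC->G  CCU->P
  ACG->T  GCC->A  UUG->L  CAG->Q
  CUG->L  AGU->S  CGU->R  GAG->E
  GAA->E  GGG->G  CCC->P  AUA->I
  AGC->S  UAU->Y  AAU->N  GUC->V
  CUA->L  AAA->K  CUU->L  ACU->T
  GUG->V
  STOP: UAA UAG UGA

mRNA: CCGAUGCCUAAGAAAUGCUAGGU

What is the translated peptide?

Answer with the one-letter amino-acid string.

Answer: MPKKC

Derivation:
start AUG at pos 3
pos 3: AUG -> M; peptide=M
pos 6: CCU -> P; peptide=MP
pos 9: AAG -> K; peptide=MPK
pos 12: AAA -> K; peptide=MPKK
pos 15: UGC -> C; peptide=MPKKC
pos 18: UAG -> STOP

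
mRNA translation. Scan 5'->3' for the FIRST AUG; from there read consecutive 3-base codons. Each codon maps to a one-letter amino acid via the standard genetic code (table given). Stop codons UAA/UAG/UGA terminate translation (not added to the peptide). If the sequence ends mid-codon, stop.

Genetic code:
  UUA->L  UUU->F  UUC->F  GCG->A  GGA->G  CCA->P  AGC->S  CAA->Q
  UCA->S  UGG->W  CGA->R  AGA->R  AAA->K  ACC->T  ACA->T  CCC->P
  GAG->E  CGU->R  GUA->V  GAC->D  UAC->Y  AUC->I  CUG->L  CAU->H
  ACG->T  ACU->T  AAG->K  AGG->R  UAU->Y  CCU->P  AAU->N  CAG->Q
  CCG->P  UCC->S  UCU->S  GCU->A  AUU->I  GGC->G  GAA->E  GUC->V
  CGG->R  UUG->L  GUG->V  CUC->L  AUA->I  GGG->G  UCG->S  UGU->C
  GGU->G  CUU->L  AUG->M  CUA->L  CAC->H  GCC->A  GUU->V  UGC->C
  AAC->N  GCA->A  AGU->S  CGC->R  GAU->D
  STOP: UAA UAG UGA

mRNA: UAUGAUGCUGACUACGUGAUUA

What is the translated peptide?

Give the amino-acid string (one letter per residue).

start AUG at pos 1
pos 1: AUG -> M; peptide=M
pos 4: AUG -> M; peptide=MM
pos 7: CUG -> L; peptide=MML
pos 10: ACU -> T; peptide=MMLT
pos 13: ACG -> T; peptide=MMLTT
pos 16: UGA -> STOP

Answer: MMLTT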